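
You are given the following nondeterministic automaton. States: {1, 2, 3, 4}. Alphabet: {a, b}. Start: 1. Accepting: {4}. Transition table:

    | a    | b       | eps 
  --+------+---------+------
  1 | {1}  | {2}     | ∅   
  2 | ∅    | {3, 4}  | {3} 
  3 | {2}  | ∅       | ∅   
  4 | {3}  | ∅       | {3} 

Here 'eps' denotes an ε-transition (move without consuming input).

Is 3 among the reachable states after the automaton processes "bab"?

Yes

Start in {1}.
Read 'b': {1} → {2, 3}.
Read 'a': {2, 3} → {2, 3}.
Read 'b': {2, 3} → {3, 4}.
State 3 is in {3, 4}.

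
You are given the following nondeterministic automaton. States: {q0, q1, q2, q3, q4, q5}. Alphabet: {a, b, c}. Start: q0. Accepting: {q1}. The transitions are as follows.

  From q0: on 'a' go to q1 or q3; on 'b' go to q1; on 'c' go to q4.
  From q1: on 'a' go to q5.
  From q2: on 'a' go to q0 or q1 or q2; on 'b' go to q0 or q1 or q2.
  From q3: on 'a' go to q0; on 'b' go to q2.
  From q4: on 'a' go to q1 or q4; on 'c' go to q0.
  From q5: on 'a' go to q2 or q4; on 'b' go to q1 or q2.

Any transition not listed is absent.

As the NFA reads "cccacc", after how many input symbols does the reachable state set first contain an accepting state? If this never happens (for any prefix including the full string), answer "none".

Start in {q0}.
Read 'c': q0→{q4}; now {q4}.
Read 'c': q4→{q0}; now {q0}.
Read 'c': q0→{q4}; now {q4}.
Read 'a': q4→{q1, q4}; now {q1, q4}.
None of the earlier sets intersect F, but {q1, q4} does.

4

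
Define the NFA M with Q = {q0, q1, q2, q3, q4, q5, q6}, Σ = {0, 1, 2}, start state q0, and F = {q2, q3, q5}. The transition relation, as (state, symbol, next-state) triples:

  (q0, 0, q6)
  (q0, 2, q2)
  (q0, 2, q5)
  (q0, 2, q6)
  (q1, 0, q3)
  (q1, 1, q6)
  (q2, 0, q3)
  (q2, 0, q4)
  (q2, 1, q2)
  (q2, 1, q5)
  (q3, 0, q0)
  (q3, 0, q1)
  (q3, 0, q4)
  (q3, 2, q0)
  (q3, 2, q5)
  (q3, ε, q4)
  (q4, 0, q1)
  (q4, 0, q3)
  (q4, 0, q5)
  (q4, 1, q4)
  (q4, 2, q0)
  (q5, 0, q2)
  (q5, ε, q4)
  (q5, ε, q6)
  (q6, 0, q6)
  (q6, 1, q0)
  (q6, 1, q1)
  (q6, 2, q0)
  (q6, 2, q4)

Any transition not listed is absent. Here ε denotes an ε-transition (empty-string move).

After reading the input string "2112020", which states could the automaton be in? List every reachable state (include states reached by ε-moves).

Start in {q0}.
Read '2': {q0} → {q2, q4, q5, q6}.
Read '1': {q2, q4, q5, q6} → {q0, q1, q2, q4, q5, q6}.
Read '1': {q0, q1, q2, q4, q5, q6} → {q0, q1, q2, q4, q5, q6}.
Read '2': {q0, q1, q2, q4, q5, q6} → {q0, q2, q4, q5, q6}.
Read '0': {q0, q2, q4, q5, q6} → {q1, q2, q3, q4, q5, q6}.
Read '2': {q1, q2, q3, q4, q5, q6} → {q0, q4, q5, q6}.
Read '0': {q0, q4, q5, q6} → {q1, q2, q3, q4, q5, q6}.

{q1, q2, q3, q4, q5, q6}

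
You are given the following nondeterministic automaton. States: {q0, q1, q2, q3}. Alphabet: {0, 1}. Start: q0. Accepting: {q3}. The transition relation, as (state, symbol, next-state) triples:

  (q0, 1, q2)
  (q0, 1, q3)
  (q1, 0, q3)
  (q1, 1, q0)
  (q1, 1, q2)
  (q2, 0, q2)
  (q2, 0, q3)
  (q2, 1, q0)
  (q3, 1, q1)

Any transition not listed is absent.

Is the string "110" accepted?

Start in {q0}.
Read '1': {q0} → {q2, q3}.
Read '1': {q2, q3} → {q0, q1}.
Read '0': {q0, q1} → {q3}.
The final set {q3} contains the accepting state q3.

Yes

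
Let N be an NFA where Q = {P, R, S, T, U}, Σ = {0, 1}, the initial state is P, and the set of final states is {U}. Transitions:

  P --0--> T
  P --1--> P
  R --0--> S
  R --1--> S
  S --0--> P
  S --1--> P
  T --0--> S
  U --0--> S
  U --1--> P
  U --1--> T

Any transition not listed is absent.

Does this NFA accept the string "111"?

No

Start in {P}.
Read '1': P→{P}; now {P}.
Read '1': P→{P}; now {P}.
Read '1': P→{P}; now {P}.
The final set {P} contains no accepting state.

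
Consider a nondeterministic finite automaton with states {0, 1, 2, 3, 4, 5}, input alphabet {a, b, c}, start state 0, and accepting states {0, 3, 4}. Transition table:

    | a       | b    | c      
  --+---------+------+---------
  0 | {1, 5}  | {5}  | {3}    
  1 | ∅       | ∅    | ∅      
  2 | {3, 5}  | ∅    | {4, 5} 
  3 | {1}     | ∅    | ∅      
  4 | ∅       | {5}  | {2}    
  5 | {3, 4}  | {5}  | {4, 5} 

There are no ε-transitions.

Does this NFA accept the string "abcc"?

Yes

Start in {0}.
Read 'a': {0} → {1, 5}.
Read 'b': {1, 5} → {5}.
Read 'c': {5} → {4, 5}.
Read 'c': {4, 5} → {2, 4, 5}.
The final set {2, 4, 5} contains the accepting state 4.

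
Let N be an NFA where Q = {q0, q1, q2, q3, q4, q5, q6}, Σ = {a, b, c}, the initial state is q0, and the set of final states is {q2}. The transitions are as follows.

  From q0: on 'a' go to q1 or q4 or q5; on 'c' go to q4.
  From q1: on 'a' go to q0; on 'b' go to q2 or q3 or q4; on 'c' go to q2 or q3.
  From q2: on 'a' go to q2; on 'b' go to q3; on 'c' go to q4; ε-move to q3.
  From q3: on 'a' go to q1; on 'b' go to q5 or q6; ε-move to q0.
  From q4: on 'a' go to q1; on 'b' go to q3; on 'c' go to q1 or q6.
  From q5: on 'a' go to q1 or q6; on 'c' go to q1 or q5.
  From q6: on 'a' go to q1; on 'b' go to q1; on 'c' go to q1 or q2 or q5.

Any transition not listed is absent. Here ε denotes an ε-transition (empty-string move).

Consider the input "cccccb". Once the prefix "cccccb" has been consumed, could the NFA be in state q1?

Start in {q0}.
Read 'c': {q0} → {q4}.
Read 'c': {q4} → {q1, q6}.
Read 'c': {q1, q6} → {q0, q1, q2, q3, q5}.
Read 'c': {q0, q1, q2, q3, q5} → {q0, q1, q2, q3, q4, q5}.
Read 'c': {q0, q1, q2, q3, q4, q5} → {q0, q1, q2, q3, q4, q5, q6}.
Read 'b': {q0, q1, q2, q3, q4, q5, q6} → {q0, q1, q2, q3, q4, q5, q6}.
State q1 is in {q0, q1, q2, q3, q4, q5, q6}.

Yes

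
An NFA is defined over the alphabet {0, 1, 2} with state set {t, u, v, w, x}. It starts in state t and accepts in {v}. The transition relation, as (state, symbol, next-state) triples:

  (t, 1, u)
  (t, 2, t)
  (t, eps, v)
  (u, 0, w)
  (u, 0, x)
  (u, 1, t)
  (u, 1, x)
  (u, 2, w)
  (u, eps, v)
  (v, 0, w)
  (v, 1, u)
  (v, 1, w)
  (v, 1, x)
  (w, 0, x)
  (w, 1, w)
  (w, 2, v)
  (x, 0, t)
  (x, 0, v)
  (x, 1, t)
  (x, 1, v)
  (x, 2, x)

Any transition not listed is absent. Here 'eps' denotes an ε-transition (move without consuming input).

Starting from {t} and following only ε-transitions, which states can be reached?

{t, v}

Begin with {t}.
ε-move t → v; add v.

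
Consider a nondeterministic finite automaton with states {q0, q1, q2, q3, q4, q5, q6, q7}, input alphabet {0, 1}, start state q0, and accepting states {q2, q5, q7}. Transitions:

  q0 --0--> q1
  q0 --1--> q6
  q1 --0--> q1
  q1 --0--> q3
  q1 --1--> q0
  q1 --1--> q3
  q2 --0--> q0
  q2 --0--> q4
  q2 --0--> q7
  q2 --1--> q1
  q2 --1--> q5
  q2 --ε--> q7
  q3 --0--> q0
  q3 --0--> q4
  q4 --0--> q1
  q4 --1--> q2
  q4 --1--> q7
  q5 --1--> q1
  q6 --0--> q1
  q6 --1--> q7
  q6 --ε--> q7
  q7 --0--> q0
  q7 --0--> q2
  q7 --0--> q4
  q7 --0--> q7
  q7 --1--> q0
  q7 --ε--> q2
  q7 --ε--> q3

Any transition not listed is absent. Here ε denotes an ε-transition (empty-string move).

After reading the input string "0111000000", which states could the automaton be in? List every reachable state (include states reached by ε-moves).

{q0, q1, q2, q3, q4, q7}

Start in {q0}.
Read '0': {q0} → {q1}.
Read '1': {q1} → {q0, q3}.
Read '1': {q0, q3} → {q2, q3, q6, q7}.
Read '1': {q2, q3, q6, q7} → {q0, q1, q2, q3, q5, q7}.
Read '0': {q0, q1, q2, q3, q5, q7} → {q0, q1, q2, q3, q4, q7}.
Read '0': {q0, q1, q2, q3, q4, q7} → {q0, q1, q2, q3, q4, q7}.
Read '0': {q0, q1, q2, q3, q4, q7} → {q0, q1, q2, q3, q4, q7}.
Read '0': {q0, q1, q2, q3, q4, q7} → {q0, q1, q2, q3, q4, q7}.
Read '0': {q0, q1, q2, q3, q4, q7} → {q0, q1, q2, q3, q4, q7}.
Read '0': {q0, q1, q2, q3, q4, q7} → {q0, q1, q2, q3, q4, q7}.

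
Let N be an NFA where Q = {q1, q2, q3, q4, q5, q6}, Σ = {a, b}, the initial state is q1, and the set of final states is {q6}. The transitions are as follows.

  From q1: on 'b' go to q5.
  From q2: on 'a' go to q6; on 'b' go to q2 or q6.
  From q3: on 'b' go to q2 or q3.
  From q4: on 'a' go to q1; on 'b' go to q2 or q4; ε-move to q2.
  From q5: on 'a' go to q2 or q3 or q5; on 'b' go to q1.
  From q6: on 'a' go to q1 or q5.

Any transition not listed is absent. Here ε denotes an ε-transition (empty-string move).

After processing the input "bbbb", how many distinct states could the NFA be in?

Start in {q1}.
Read 'b': {q1} → {q5}.
Read 'b': {q5} → {q1}.
Read 'b': {q1} → {q5}.
Read 'b': {q5} → {q1}.
That set has 1 state.

1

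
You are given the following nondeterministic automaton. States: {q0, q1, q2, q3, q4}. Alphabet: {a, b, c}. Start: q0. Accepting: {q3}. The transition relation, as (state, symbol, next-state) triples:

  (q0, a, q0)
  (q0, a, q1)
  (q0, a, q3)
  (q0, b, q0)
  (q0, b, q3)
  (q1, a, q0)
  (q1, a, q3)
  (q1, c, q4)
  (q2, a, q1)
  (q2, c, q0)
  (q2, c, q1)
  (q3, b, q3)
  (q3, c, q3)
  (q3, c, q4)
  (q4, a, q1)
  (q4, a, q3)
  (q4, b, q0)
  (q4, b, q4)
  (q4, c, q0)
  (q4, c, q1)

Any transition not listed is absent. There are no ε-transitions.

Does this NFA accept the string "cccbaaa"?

No

Start in {q0}.
Read 'c': q0→∅; now ∅.
The set is empty and remains empty for the remaining 6 symbols.
The final set ∅ contains no accepting state.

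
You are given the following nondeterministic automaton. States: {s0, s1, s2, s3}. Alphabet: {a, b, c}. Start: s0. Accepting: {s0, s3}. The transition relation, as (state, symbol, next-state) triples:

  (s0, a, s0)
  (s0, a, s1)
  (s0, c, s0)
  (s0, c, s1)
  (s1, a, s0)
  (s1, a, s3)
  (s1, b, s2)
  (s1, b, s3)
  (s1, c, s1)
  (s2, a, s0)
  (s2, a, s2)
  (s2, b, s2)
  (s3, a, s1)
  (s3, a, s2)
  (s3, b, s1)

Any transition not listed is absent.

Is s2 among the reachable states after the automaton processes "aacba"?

Yes

Start in {s0}.
Read 'a': {s0} → {s0, s1}.
Read 'a': {s0, s1} → {s0, s1, s3}.
Read 'c': {s0, s1, s3} → {s0, s1}.
Read 'b': {s0, s1} → {s2, s3}.
Read 'a': {s2, s3} → {s0, s1, s2}.
State s2 is in {s0, s1, s2}.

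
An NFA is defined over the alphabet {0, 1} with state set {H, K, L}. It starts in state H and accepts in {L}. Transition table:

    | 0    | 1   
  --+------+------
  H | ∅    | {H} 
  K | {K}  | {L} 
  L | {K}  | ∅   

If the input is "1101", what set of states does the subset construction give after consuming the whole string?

Start in {H}.
Read '1': {H} → {H}.
Read '1': {H} → {H}.
Read '0': {H} → ∅.
The set is empty and remains empty for the remaining 1 symbol.

∅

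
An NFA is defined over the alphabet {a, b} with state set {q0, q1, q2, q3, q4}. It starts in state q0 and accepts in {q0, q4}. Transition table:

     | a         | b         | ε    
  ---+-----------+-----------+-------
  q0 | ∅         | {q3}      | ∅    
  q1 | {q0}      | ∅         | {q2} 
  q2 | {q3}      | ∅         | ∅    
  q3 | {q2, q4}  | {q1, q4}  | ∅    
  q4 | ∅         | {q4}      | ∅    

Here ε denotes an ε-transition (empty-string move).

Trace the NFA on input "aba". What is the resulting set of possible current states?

∅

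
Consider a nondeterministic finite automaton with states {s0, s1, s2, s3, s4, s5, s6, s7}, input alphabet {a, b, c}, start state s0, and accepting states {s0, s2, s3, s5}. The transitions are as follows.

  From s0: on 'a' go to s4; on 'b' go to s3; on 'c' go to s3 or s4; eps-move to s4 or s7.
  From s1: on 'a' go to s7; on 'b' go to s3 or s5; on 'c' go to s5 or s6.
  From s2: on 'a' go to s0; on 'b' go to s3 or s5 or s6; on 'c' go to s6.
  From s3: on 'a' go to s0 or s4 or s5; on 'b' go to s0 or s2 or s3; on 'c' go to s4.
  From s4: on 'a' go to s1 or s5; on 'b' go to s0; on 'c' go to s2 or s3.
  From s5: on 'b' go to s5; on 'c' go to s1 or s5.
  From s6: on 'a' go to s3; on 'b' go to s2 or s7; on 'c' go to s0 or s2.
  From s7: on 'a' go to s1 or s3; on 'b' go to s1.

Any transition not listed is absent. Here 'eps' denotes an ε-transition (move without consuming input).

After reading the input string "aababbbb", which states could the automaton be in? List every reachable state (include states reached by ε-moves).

Start: ε-closure({s0}) = {s0, s4, s7}.
Read 'a': s0→{s4}, s4→{s1, s5}, s7→{s1, s3}; now {s1, s3, s4, s5}.
Read 'a': s1→{s7}, s3→{s0, s4, s5}, s4→{s1, s5}, s5→∅; now {s0, s1, s4, s5, s7}.
Read 'b': s0→{s3}, s1→{s3, s5}, s4→{s0}, s5→{s5}, s7→{s1}; union {s0, s1, s3, s5}; ε-closure = {s0, s1, s3, s4, s5, s7}.
Read 'a': s0→{s4}, s1→{s7}, s3→{s0, s4, s5}, s4→{s1, s5}, s5→∅, s7→{s1, s3}; now {s0, s1, s3, s4, s5, s7}.
Read 'b': s0→{s3}, s1→{s3, s5}, s3→{s0, s2, s3}, s4→{s0}, s5→{s5}, s7→{s1}; union {s0, s1, s2, s3, s5}; ε-closure = {s0, s1, s2, s3, s4, s5, s7}.
Read 'b': s0→{s3}, s1→{s3, s5}, s2→{s3, s5, s6}, s3→{s0, s2, s3}, s4→{s0}, s5→{s5}, s7→{s1}; union {s0, s1, s2, s3, s5, s6}; ε-closure = {s0, s1, s2, s3, s4, s5, s6, s7}.
Read 'b': s0→{s3}, s1→{s3, s5}, s2→{s3, s5, s6}, s3→{s0, s2, s3}, s4→{s0}, s5→{s5}, s6→{s2, s7}, s7→{s1}; union {s0, s1, s2, s3, s5, s6, s7}; ε-closure = {s0, s1, s2, s3, s4, s5, s6, s7}.
Read 'b': s0→{s3}, s1→{s3, s5}, s2→{s3, s5, s6}, s3→{s0, s2, s3}, s4→{s0}, s5→{s5}, s6→{s2, s7}, s7→{s1}; union {s0, s1, s2, s3, s5, s6, s7}; ε-closure = {s0, s1, s2, s3, s4, s5, s6, s7}.

{s0, s1, s2, s3, s4, s5, s6, s7}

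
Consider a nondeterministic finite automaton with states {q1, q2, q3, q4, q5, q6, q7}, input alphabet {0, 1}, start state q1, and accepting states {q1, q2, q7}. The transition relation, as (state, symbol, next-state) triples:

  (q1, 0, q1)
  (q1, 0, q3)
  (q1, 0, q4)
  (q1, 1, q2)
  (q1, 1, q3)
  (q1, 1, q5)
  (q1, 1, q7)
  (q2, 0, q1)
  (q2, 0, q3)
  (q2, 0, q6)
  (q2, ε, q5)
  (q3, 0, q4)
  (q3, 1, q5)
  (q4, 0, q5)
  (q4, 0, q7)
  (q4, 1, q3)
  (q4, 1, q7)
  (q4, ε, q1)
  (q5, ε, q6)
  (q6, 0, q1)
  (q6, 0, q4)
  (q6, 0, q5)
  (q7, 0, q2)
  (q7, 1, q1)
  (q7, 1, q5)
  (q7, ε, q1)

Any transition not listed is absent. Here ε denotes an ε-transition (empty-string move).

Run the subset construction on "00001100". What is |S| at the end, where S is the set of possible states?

6

Start in {q1}.
Read '0': q1→{q1, q3, q4}; now {q1, q3, q4}.
Read '0': q1→{q1, q3, q4}, q3→{q4}, q4→{q5, q7}; union {q1, q3, q4, q5, q7}; ε-closure = {q1, q3, q4, q5, q6, q7}.
Read '0': q1→{q1, q3, q4}, q3→{q4}, q4→{q5, q7}, q5→∅, q6→{q1, q4, q5}, q7→{q2}; union {q1, q2, q3, q4, q5, q7}; ε-closure = {q1, q2, q3, q4, q5, q6, q7}.
Read '0': q1→{q1, q3, q4}, q2→{q1, q3, q6}, q3→{q4}, q4→{q5, q7}, q5→∅, q6→{q1, q4, q5}, q7→{q2}; now {q1, q2, q3, q4, q5, q6, q7}.
Read '1': q1→{q2, q3, q5, q7}, q2→∅, q3→{q5}, q4→{q3, q7}, q5→∅, q6→∅, q7→{q1, q5}; union {q1, q2, q3, q5, q7}; ε-closure = {q1, q2, q3, q5, q6, q7}.
Read '1': q1→{q2, q3, q5, q7}, q2→∅, q3→{q5}, q5→∅, q6→∅, q7→{q1, q5}; union {q1, q2, q3, q5, q7}; ε-closure = {q1, q2, q3, q5, q6, q7}.
Read '0': q1→{q1, q3, q4}, q2→{q1, q3, q6}, q3→{q4}, q5→∅, q6→{q1, q4, q5}, q7→{q2}; now {q1, q2, q3, q4, q5, q6}.
Read '0': q1→{q1, q3, q4}, q2→{q1, q3, q6}, q3→{q4}, q4→{q5, q7}, q5→∅, q6→{q1, q4, q5}; now {q1, q3, q4, q5, q6, q7}.
That set has 6 states.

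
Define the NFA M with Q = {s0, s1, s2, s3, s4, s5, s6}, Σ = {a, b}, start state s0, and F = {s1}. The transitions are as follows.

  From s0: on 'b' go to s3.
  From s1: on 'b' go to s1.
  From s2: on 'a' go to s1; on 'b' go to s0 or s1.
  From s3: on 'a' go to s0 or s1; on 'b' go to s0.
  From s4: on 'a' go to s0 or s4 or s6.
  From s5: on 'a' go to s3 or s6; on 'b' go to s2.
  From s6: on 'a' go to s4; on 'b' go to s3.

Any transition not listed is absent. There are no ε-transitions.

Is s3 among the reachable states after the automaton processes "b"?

Start in {s0}.
Read 'b': s0→{s3}; now {s3}.
State s3 is in {s3}.

Yes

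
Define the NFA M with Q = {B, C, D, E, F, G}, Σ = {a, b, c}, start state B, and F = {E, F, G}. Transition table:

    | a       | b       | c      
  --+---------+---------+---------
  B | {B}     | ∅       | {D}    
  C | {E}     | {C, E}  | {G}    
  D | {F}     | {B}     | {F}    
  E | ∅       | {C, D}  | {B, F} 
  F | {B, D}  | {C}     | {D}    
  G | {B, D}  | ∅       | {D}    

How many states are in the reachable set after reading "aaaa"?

1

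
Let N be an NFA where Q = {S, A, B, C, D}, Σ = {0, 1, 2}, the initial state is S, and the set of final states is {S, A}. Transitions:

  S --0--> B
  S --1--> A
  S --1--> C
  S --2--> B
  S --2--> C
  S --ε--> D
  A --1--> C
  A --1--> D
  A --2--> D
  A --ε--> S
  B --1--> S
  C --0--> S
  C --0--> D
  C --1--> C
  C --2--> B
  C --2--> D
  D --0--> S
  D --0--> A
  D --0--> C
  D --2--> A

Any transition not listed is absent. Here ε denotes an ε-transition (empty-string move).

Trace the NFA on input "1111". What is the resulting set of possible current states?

Start: ε-closure({S}) = {S, D}.
Read '1': {S, D} → {S, A, C, D}.
Read '1': {S, A, C, D} → {S, A, C, D}.
Read '1': {S, A, C, D} → {S, A, C, D}.
Read '1': {S, A, C, D} → {S, A, C, D}.

{S, A, C, D}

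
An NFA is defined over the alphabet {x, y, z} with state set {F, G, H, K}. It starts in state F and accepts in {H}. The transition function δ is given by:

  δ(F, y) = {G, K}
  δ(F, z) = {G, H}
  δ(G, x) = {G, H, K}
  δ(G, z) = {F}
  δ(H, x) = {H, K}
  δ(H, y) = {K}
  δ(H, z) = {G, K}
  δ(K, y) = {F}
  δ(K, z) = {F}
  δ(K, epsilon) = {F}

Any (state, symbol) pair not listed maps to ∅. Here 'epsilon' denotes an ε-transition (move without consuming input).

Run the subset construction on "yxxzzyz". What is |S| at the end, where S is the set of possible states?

3

Start in {F}.
Read 'y': F→{G, K}; union {G, K}; ε-closure = {F, G, K}.
Read 'x': F→∅, G→{G, H, K}, K→∅; union {G, H, K}; ε-closure = {F, G, H, K}.
Read 'x': F→∅, G→{G, H, K}, H→{H, K}, K→∅; union {G, H, K}; ε-closure = {F, G, H, K}.
Read 'z': F→{G, H}, G→{F}, H→{G, K}, K→{F}; now {F, G, H, K}.
Read 'z': F→{G, H}, G→{F}, H→{G, K}, K→{F}; now {F, G, H, K}.
Read 'y': F→{G, K}, G→∅, H→{K}, K→{F}; now {F, G, K}.
Read 'z': F→{G, H}, G→{F}, K→{F}; now {F, G, H}.
That set has 3 states.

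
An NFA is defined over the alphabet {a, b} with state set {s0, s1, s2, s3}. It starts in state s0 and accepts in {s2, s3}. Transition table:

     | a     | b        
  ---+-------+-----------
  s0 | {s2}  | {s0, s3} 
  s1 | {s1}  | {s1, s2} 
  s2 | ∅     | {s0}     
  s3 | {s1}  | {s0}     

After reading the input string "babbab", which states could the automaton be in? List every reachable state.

Start in {s0}.
Read 'b': s0→{s0, s3}; now {s0, s3}.
Read 'a': s0→{s2}, s3→{s1}; now {s1, s2}.
Read 'b': s1→{s1, s2}, s2→{s0}; now {s0, s1, s2}.
Read 'b': s0→{s0, s3}, s1→{s1, s2}, s2→{s0}; now {s0, s1, s2, s3}.
Read 'a': s0→{s2}, s1→{s1}, s2→∅, s3→{s1}; now {s1, s2}.
Read 'b': s1→{s1, s2}, s2→{s0}; now {s0, s1, s2}.

{s0, s1, s2}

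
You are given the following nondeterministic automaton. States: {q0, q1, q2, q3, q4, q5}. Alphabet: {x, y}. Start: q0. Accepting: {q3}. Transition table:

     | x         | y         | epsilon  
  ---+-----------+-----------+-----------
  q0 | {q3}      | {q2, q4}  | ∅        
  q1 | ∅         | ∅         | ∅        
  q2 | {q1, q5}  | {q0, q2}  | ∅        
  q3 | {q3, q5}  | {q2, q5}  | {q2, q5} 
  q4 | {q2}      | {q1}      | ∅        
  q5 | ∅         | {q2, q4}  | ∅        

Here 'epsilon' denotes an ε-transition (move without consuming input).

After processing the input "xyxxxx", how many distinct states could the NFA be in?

Start in {q0}.
Read 'x': q0→{q3}; union {q3}; ε-closure = {q2, q3, q5}.
Read 'y': q2→{q0, q2}, q3→{q2, q5}, q5→{q2, q4}; now {q0, q2, q4, q5}.
Read 'x': q0→{q3}, q2→{q1, q5}, q4→{q2}, q5→∅; now {q1, q2, q3, q5}.
Read 'x': q1→∅, q2→{q1, q5}, q3→{q3, q5}, q5→∅; union {q1, q3, q5}; ε-closure = {q1, q2, q3, q5}.
Read 'x': q1→∅, q2→{q1, q5}, q3→{q3, q5}, q5→∅; union {q1, q3, q5}; ε-closure = {q1, q2, q3, q5}.
Read 'x': q1→∅, q2→{q1, q5}, q3→{q3, q5}, q5→∅; union {q1, q3, q5}; ε-closure = {q1, q2, q3, q5}.
That set has 4 states.

4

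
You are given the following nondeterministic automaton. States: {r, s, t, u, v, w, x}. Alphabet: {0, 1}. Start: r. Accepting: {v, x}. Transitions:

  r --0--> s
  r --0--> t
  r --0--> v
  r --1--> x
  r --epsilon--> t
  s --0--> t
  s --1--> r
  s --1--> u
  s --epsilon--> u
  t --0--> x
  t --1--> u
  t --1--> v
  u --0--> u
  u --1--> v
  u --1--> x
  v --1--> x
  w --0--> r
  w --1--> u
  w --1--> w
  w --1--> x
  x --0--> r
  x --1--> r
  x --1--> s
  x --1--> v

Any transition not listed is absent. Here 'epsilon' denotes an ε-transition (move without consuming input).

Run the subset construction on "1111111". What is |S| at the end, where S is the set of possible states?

Start: ε-closure({r}) = {r, t}.
Read '1': {r, t} → {u, v, x}.
Read '1': {u, v, x} → {r, s, t, u, v, x}.
Read '1': {r, s, t, u, v, x} → {r, s, t, u, v, x}.
Read '1': {r, s, t, u, v, x} → {r, s, t, u, v, x}.
Read '1': {r, s, t, u, v, x} → {r, s, t, u, v, x}.
Read '1': {r, s, t, u, v, x} → {r, s, t, u, v, x}.
Read '1': {r, s, t, u, v, x} → {r, s, t, u, v, x}.
That set has 6 states.

6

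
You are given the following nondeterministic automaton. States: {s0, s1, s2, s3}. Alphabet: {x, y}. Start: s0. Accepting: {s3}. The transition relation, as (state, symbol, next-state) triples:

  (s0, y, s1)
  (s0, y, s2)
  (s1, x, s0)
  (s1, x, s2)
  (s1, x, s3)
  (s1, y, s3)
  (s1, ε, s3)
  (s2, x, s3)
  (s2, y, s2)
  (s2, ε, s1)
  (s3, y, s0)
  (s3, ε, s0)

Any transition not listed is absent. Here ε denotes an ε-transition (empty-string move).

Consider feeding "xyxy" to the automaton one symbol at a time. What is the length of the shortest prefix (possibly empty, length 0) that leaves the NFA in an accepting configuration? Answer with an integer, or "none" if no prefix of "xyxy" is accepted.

Start in {s0}.
Read 'x': s0→∅; now ∅.
The set is empty and remains empty for the remaining 3 symbols.
No reachable set along the way intersects F.

none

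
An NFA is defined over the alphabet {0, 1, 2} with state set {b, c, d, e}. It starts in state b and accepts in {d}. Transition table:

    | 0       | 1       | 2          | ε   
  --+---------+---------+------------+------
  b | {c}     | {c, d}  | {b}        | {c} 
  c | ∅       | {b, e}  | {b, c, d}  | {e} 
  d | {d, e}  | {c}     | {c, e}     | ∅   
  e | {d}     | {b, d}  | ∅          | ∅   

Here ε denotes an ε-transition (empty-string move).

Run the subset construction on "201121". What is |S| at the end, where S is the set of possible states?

4

Start: ε-closure({b}) = {b, c, e}.
Read '2': b→{b}, c→{b, c, d}, e→∅; union {b, c, d}; ε-closure = {b, c, d, e}.
Read '0': b→{c}, c→∅, d→{d, e}, e→{d}; now {c, d, e}.
Read '1': c→{b, e}, d→{c}, e→{b, d}; now {b, c, d, e}.
Read '1': b→{c, d}, c→{b, e}, d→{c}, e→{b, d}; now {b, c, d, e}.
Read '2': b→{b}, c→{b, c, d}, d→{c, e}, e→∅; now {b, c, d, e}.
Read '1': b→{c, d}, c→{b, e}, d→{c}, e→{b, d}; now {b, c, d, e}.
That set has 4 states.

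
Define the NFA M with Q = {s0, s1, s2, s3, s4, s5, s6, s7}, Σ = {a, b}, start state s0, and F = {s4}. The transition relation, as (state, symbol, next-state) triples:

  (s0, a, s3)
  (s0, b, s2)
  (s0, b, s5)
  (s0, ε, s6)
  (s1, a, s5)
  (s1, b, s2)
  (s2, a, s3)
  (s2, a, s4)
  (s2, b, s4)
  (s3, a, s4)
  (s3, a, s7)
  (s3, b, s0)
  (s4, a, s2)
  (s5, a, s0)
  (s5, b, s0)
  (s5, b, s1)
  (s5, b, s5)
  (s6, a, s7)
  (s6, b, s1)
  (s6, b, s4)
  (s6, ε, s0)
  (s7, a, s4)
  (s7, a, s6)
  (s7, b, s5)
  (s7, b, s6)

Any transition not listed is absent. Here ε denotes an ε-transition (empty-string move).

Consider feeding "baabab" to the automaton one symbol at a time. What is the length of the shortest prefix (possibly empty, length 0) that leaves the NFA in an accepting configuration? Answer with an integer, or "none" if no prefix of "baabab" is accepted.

Start: ε-closure({s0}) = {s0, s6}.
Read 'b': {s0, s6} → {s1, s2, s4, s5}.
None of the earlier sets intersect F, but {s1, s2, s4, s5} does.

1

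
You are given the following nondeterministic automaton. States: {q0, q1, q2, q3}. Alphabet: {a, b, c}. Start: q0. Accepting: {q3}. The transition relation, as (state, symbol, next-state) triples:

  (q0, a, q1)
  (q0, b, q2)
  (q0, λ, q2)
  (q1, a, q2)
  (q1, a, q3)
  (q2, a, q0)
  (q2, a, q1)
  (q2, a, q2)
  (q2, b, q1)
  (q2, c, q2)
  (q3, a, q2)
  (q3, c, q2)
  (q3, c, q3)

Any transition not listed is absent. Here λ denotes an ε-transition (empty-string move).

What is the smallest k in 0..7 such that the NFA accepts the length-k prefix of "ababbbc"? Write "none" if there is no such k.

Start: ε-closure({q0}) = {q0, q2}.
Read 'a': {q0, q2} → {q0, q1, q2}.
Read 'b': {q0, q1, q2} → {q1, q2}.
Read 'a': {q1, q2} → {q0, q1, q2, q3}.
None of the earlier sets intersect F, but {q0, q1, q2, q3} does.

3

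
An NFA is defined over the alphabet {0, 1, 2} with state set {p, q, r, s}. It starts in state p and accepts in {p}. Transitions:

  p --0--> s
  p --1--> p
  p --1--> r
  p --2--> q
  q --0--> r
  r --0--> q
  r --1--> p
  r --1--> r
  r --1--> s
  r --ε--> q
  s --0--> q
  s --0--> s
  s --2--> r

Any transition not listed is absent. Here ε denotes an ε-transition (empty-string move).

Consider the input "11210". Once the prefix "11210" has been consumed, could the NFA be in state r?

Yes

Start in {p}.
Read '1': {p} → {p, q, r}.
Read '1': {p, q, r} → {p, q, r, s}.
Read '2': {p, q, r, s} → {q, r}.
Read '1': {q, r} → {p, q, r, s}.
Read '0': {p, q, r, s} → {q, r, s}.
State r is in {q, r, s}.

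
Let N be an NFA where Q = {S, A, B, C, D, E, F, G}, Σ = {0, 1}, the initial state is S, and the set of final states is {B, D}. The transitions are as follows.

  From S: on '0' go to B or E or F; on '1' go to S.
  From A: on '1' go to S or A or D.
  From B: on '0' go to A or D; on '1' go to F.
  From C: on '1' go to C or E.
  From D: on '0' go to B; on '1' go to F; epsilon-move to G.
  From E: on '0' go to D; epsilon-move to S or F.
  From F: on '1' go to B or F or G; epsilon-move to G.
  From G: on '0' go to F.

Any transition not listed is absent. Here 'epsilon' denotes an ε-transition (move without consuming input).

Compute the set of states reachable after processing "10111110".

{S, A, B, D, E, F, G}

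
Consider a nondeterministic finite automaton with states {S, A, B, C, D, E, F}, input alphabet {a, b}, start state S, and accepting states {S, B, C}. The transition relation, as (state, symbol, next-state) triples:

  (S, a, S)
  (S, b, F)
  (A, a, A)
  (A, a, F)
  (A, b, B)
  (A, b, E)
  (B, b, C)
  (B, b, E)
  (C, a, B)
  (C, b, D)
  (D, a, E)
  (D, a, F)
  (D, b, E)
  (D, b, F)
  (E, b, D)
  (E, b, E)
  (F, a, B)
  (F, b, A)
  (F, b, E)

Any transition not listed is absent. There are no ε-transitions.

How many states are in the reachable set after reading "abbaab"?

4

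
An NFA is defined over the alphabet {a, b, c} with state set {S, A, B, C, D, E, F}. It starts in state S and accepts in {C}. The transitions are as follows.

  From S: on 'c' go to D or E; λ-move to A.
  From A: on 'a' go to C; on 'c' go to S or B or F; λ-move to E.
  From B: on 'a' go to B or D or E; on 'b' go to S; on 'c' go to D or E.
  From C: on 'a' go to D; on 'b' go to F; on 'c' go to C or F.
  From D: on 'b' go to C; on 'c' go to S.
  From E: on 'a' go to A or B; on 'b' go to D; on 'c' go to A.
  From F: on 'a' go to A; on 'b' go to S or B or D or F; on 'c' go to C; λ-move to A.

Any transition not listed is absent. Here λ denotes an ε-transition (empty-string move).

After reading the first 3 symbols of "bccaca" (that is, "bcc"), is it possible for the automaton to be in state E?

Yes

Start: ε-closure({S}) = {S, A, E}.
Read 'b': {S, A, E} → {D}.
Read 'c': {D} → {S, A, E}.
Read 'c': {S, A, E} → {S, A, B, D, E, F}.
State E is in {S, A, B, D, E, F}.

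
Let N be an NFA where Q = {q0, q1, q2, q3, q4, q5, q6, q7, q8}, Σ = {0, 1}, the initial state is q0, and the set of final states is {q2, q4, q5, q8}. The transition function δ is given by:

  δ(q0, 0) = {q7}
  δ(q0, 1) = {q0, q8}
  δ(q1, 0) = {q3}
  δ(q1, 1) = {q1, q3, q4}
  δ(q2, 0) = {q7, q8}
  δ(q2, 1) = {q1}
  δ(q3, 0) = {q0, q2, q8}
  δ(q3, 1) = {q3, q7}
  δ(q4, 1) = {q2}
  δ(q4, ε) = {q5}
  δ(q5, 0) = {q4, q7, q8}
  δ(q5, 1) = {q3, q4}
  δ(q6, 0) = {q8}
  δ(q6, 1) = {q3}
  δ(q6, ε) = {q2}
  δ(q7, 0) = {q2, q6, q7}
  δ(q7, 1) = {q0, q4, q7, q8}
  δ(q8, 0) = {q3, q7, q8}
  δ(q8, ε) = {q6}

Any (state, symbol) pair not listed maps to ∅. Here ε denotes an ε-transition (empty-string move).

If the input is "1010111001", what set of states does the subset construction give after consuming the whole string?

Start in {q0}.
Read '1': {q0} → {q0, q2, q6, q8}.
Read '0': {q0, q2, q6, q8} → {q2, q3, q6, q7, q8}.
Read '1': {q2, q3, q6, q7, q8} → {q0, q1, q2, q3, q4, q5, q6, q7, q8}.
Read '0': {q0, q1, q2, q3, q4, q5, q6, q7, q8} → {q0, q2, q3, q4, q5, q6, q7, q8}.
Read '1': {q0, q2, q3, q4, q5, q6, q7, q8} → {q0, q1, q2, q3, q4, q5, q6, q7, q8}.
Read '1': {q0, q1, q2, q3, q4, q5, q6, q7, q8} → {q0, q1, q2, q3, q4, q5, q6, q7, q8}.
Read '1': {q0, q1, q2, q3, q4, q5, q6, q7, q8} → {q0, q1, q2, q3, q4, q5, q6, q7, q8}.
Read '0': {q0, q1, q2, q3, q4, q5, q6, q7, q8} → {q0, q2, q3, q4, q5, q6, q7, q8}.
Read '0': {q0, q2, q3, q4, q5, q6, q7, q8} → {q0, q2, q3, q4, q5, q6, q7, q8}.
Read '1': {q0, q2, q3, q4, q5, q6, q7, q8} → {q0, q1, q2, q3, q4, q5, q6, q7, q8}.

{q0, q1, q2, q3, q4, q5, q6, q7, q8}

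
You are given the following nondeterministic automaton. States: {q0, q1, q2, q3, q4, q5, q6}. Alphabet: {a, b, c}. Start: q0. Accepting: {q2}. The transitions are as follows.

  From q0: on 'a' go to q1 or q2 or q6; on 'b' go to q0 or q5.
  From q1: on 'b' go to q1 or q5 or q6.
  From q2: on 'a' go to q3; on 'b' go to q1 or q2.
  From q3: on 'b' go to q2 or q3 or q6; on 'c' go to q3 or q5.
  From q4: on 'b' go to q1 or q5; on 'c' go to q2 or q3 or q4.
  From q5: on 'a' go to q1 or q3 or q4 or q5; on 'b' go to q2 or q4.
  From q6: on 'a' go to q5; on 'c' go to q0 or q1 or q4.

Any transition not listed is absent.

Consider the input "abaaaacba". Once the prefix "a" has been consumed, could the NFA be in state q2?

Yes

Start in {q0}.
Read 'a': {q0} → {q1, q2, q6}.
State q2 is in {q1, q2, q6}.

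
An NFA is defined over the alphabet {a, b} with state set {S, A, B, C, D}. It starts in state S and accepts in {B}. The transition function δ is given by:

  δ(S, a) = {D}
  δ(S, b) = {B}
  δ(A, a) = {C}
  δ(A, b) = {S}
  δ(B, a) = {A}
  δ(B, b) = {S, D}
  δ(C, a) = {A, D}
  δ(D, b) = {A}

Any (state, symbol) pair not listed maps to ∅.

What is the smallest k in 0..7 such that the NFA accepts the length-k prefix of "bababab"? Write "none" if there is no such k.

1

Start in {S}.
Read 'b': S→{B}; now {B}.
None of the earlier sets intersect F, but {B} does.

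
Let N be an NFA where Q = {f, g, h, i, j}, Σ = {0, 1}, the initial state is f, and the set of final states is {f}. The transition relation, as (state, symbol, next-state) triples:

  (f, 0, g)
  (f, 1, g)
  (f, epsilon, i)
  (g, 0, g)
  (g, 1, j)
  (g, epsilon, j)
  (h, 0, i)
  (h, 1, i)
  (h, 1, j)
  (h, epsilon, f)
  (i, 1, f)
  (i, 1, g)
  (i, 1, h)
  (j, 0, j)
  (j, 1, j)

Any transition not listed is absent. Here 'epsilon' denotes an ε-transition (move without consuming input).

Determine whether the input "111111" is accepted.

Start: ε-closure({f}) = {f, i}.
Read '1': {f, i} → {f, g, h, i, j}.
Read '1': {f, g, h, i, j} → {f, g, h, i, j}.
Read '1': {f, g, h, i, j} → {f, g, h, i, j}.
Read '1': {f, g, h, i, j} → {f, g, h, i, j}.
Read '1': {f, g, h, i, j} → {f, g, h, i, j}.
Read '1': {f, g, h, i, j} → {f, g, h, i, j}.
The final set {f, g, h, i, j} contains the accepting state f.

Yes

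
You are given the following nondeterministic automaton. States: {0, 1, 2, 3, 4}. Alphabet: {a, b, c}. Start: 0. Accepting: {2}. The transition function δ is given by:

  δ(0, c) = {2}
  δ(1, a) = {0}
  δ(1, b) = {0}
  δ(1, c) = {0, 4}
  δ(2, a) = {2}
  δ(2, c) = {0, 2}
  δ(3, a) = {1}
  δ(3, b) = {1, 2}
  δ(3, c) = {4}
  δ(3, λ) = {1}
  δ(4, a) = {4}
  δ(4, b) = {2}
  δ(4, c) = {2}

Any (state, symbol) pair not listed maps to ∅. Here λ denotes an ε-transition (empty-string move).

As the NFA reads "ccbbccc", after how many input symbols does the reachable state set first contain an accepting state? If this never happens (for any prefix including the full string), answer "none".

Start in {0}.
Read 'c': {0} → {2}.
None of the earlier sets intersect F, but {2} does.

1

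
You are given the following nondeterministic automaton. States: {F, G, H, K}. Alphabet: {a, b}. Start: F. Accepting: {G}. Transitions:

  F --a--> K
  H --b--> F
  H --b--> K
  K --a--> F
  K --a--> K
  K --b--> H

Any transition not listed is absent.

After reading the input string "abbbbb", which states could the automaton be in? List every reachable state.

{H}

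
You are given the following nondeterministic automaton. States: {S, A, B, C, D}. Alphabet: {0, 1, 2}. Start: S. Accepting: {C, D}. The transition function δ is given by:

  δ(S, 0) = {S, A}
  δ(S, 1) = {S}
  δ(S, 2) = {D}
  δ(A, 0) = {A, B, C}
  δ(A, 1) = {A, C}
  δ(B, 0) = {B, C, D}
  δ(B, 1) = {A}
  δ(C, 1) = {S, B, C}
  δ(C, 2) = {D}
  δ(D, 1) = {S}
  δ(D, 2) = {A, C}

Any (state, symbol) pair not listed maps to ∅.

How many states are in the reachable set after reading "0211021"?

1

Start in {S}.
Read '0': {S} → {S, A}.
Read '2': {S, A} → {D}.
Read '1': {D} → {S}.
Read '1': {S} → {S}.
Read '0': {S} → {S, A}.
Read '2': {S, A} → {D}.
Read '1': {D} → {S}.
That set has 1 state.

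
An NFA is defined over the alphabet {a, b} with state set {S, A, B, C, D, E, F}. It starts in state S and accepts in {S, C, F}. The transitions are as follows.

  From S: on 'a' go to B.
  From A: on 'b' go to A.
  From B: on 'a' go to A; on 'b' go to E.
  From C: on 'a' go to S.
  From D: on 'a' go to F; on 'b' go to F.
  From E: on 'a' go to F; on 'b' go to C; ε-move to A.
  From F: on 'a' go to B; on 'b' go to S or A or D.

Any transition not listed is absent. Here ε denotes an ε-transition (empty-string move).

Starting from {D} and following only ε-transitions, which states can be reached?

Begin with {D}.
No ε-moves leave this set, so the closure equals the set itself.

{D}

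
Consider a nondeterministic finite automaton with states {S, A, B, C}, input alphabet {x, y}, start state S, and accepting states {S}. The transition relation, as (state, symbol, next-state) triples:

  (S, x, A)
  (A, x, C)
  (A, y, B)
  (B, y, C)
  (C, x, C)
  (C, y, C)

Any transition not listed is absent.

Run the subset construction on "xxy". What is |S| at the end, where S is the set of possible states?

1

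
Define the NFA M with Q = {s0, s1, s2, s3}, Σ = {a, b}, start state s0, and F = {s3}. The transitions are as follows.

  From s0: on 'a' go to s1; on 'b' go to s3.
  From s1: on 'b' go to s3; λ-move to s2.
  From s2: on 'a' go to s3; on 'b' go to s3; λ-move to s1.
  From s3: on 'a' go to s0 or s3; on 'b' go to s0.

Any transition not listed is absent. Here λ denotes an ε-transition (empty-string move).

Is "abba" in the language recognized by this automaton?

Start in {s0}.
Read 'a': s0→{s1}; union {s1}; ε-closure = {s1, s2}.
Read 'b': s1→{s3}, s2→{s3}; now {s3}.
Read 'b': s3→{s0}; now {s0}.
Read 'a': s0→{s1}; union {s1}; ε-closure = {s1, s2}.
The final set {s1, s2} contains no accepting state.

No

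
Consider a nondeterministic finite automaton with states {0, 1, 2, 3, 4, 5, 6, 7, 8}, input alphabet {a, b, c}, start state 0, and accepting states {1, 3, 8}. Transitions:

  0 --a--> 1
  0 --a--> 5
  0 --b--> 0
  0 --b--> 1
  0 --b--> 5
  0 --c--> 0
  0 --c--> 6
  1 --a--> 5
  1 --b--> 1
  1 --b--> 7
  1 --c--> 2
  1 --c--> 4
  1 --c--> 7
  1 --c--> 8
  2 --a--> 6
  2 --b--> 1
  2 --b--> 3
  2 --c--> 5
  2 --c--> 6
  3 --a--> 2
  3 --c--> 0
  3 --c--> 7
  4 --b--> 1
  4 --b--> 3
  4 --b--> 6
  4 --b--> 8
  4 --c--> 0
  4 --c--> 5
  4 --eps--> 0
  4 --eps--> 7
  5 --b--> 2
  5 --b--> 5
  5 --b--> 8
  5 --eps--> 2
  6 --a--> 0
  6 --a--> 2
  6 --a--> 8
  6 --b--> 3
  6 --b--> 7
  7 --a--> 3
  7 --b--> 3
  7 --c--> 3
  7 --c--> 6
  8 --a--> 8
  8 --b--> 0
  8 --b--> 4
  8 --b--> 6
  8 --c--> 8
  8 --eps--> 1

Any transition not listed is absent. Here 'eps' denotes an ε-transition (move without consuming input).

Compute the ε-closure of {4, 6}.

Begin with {4, 6}.
ε-move 4 → 0; add 0.
ε-move 4 → 7; add 7.

{0, 4, 6, 7}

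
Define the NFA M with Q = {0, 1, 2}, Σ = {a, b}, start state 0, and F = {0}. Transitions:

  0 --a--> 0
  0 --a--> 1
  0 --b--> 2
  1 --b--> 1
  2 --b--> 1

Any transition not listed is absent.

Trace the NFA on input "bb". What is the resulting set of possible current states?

{1}

Start in {0}.
Read 'b': 0→{2}; now {2}.
Read 'b': 2→{1}; now {1}.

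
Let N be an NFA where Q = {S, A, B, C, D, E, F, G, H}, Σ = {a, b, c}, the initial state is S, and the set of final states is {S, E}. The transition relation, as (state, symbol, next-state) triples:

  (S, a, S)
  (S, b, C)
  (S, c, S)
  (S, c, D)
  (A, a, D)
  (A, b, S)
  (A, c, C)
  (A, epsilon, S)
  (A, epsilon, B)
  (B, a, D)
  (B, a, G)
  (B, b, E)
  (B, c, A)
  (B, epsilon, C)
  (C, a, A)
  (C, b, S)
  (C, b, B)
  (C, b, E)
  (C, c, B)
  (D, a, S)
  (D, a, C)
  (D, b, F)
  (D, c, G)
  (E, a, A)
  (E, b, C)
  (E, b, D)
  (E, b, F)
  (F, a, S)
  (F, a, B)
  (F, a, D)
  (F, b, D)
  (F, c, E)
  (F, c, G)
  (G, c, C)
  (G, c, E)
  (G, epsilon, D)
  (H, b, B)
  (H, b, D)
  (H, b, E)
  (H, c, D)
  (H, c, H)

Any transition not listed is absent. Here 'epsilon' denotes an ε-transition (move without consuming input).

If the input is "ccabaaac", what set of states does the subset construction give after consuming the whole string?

Start in {S}.
Read 'c': S→{S, D}; now {S, D}.
Read 'c': S→{S, D}, D→{G}; now {S, D, G}.
Read 'a': S→{S}, D→{S, C}, G→∅; now {S, C}.
Read 'b': S→{C}, C→{S, B, E}; now {S, B, C, E}.
Read 'a': S→{S}, B→{D, G}, C→{A}, E→{A}; union {S, A, D, G}; ε-closure = {S, A, B, C, D, G}.
Read 'a': S→{S}, A→{D}, B→{D, G}, C→{A}, D→{S, C}, G→∅; union {S, A, C, D, G}; ε-closure = {S, A, B, C, D, G}.
Read 'a': S→{S}, A→{D}, B→{D, G}, C→{A}, D→{S, C}, G→∅; union {S, A, C, D, G}; ε-closure = {S, A, B, C, D, G}.
Read 'c': S→{S, D}, A→{C}, B→{A}, C→{B}, D→{G}, G→{C, E}; now {S, A, B, C, D, E, G}.

{S, A, B, C, D, E, G}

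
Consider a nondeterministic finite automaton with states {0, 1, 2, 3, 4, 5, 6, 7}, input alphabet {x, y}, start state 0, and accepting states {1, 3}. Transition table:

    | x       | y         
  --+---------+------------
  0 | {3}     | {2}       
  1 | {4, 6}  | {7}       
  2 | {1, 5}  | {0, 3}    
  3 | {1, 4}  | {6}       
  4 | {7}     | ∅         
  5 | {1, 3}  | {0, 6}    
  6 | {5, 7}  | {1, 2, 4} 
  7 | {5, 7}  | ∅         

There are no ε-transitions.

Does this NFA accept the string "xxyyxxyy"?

Start in {0}.
Read 'x': 0→{3}; now {3}.
Read 'x': 3→{1, 4}; now {1, 4}.
Read 'y': 1→{7}, 4→∅; now {7}.
Read 'y': 7→∅; now ∅.
The set is empty and remains empty for the remaining 4 symbols.
The final set ∅ contains no accepting state.

No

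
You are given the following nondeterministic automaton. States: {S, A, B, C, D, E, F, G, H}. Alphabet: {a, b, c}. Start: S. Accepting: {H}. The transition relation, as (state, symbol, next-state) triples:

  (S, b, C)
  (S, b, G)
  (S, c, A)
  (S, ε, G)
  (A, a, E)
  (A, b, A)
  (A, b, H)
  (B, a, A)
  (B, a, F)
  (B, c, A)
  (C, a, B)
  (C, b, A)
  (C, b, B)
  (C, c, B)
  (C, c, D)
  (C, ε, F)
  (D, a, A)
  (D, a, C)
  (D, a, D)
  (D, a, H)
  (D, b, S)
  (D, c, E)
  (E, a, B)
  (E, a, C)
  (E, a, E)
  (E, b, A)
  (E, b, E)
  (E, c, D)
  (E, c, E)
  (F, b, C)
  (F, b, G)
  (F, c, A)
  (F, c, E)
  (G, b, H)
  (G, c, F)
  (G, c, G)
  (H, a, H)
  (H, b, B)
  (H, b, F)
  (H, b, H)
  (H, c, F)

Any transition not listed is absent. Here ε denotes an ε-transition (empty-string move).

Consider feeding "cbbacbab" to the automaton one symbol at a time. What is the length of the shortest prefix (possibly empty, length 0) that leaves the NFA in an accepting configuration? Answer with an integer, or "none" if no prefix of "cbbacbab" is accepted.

2

Start: ε-closure({S}) = {S, G}.
Read 'c': S→{A}, G→{F, G}; now {A, F, G}.
Read 'b': A→{A, H}, F→{C, G}, G→{H}; union {A, C, G, H}; ε-closure = {A, C, F, G, H}.
None of the earlier sets intersect F, but {A, C, F, G, H} does.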